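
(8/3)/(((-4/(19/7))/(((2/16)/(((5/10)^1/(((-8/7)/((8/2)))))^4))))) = -1216/50421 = -0.02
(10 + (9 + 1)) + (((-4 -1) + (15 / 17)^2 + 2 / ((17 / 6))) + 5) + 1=22.48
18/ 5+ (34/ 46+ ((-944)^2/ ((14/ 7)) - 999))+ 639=51199419/ 115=445212.34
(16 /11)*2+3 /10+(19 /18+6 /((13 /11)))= 60113 /6435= 9.34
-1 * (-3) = 3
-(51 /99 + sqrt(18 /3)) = -sqrt(6) - 17 /33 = -2.96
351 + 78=429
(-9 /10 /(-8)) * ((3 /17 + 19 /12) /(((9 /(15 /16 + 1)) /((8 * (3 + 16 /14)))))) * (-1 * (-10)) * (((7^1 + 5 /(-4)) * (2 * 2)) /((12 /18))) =7423043 /15232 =487.33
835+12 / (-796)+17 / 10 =836.68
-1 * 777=-777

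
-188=-188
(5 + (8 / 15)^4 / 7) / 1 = 1775971 / 354375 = 5.01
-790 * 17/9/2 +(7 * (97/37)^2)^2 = 26456421806/16867449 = 1568.49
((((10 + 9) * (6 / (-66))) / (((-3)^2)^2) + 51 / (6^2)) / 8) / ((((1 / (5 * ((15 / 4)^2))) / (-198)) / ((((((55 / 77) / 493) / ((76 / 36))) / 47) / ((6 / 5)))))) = -46621875 / 1577852416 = -0.03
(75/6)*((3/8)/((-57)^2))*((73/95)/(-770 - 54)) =-365/271287168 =-0.00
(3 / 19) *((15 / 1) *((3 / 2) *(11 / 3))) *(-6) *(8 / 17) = -11880 / 323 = -36.78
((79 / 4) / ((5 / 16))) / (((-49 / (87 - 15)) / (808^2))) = -14853961728 / 245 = -60628415.22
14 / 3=4.67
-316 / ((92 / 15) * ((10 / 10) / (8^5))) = -38830080 / 23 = -1688264.35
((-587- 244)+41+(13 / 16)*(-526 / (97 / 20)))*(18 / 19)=-1533195 / 1843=-831.90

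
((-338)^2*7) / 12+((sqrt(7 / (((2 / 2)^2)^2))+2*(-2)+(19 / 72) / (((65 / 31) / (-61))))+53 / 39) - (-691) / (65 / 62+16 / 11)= sqrt(7)+178170894559 / 2662920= 66910.74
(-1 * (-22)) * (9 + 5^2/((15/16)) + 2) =828.67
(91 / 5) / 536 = 91 / 2680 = 0.03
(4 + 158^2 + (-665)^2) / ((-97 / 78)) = -36441054 / 97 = -375680.97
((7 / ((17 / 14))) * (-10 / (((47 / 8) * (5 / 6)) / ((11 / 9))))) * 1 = -34496 / 2397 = -14.39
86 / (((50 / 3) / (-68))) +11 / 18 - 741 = -491071 / 450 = -1091.27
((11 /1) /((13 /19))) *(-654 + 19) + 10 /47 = -6237475 /611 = -10208.63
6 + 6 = 12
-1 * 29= -29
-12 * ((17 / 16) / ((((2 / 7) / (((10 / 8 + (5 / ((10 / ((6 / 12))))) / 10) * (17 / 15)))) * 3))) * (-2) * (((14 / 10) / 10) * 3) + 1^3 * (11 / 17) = 12717587 / 680000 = 18.70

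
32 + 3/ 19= 611/ 19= 32.16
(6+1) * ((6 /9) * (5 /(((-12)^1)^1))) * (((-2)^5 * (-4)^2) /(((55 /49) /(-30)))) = -878080 /33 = -26608.48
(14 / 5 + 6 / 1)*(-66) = -2904 / 5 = -580.80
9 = 9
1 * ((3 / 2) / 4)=3 / 8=0.38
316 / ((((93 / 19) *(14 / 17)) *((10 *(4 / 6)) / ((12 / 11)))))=153102 / 11935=12.83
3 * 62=186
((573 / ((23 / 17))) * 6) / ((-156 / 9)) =-146.60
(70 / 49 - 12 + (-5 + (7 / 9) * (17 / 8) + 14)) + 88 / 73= 47345 / 36792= 1.29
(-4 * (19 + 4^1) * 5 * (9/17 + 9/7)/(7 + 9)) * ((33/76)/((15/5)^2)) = -2.52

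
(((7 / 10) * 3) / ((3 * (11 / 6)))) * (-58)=-22.15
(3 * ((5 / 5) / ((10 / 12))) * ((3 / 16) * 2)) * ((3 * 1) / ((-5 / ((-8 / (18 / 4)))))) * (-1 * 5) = -36 / 5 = -7.20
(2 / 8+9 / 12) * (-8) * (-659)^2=-3474248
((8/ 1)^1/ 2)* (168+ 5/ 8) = 1349/ 2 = 674.50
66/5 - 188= -874/5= -174.80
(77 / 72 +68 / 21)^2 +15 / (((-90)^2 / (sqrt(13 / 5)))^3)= 13*sqrt(65) / 885735000000 +4713241 / 254016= 18.55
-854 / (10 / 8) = -3416 / 5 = -683.20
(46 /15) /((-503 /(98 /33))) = -4508 /248985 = -0.02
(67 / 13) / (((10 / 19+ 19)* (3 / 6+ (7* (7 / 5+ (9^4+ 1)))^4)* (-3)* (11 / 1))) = -1591250 / 886439021621207658711160053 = -0.00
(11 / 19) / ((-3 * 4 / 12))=-11 / 19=-0.58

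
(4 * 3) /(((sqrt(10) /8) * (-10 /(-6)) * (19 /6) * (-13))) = -864 * sqrt(10) /6175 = -0.44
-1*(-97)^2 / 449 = -9409 / 449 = -20.96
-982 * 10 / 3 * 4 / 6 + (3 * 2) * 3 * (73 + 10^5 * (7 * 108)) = 12247192186 / 9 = 1360799131.78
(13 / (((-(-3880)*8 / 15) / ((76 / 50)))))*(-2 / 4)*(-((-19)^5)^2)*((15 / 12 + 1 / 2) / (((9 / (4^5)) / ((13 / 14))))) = 39373707507598022 / 7275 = 5412193471834.78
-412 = -412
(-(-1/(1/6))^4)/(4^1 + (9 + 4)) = -1296/17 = -76.24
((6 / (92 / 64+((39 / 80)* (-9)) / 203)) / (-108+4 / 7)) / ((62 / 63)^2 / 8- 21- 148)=169198470 / 724384201399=0.00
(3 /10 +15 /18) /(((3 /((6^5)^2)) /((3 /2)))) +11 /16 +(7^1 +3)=2741134167 /80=34264177.09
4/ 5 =0.80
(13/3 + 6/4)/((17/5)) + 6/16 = 853/408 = 2.09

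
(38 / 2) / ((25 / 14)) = 266 / 25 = 10.64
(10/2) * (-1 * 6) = -30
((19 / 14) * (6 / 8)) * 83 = 84.48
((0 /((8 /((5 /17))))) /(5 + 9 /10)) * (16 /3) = 0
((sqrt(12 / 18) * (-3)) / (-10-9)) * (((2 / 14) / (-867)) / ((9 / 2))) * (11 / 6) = -11 * sqrt(6) / 3113397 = -0.00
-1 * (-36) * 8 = 288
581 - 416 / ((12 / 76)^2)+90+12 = -144029 / 9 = -16003.22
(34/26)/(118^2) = 17/181012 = 0.00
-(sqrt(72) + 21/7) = -6 *sqrt(2) - 3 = -11.49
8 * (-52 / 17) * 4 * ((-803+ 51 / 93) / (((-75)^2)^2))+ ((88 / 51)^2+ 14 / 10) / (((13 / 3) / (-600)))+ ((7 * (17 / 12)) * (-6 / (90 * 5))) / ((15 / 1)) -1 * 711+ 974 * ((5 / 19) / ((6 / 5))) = -7924451086563079 / 7181198437500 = -1103.50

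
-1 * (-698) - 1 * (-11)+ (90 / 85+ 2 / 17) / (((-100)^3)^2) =602650000000001 / 850000000000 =709.00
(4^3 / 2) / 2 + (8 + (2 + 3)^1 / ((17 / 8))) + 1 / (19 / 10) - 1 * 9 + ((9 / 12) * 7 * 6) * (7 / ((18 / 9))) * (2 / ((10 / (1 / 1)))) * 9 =1397487 / 6460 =216.33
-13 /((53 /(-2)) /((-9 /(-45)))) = 26 /265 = 0.10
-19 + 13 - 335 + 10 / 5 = -339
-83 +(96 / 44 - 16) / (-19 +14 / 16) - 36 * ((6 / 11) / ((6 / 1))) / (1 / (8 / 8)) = -12399 / 145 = -85.51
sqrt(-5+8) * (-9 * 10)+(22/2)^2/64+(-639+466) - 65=-15111/64 - 90 * sqrt(3)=-391.99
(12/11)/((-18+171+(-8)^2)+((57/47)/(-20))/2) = 22560/4486933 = 0.01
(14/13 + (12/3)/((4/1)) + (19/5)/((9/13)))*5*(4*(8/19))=141632/2223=63.71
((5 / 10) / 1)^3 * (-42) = -21 / 4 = -5.25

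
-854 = -854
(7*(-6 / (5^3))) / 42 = -1 / 125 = -0.01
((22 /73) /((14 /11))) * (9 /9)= 121 /511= 0.24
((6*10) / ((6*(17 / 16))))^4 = 655360000 / 83521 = 7846.65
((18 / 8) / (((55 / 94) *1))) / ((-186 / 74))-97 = -335987 / 3410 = -98.53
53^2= 2809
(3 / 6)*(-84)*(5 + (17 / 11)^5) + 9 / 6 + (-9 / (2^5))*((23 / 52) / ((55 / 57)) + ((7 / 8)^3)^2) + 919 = 339.96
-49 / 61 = -0.80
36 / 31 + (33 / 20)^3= 1402047 / 248000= 5.65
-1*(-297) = 297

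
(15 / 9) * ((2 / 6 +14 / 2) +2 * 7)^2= 20480 / 27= 758.52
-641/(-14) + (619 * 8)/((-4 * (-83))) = 70535/1162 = 60.70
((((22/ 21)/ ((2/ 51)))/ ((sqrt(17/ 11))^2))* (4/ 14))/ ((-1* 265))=-242/ 12985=-0.02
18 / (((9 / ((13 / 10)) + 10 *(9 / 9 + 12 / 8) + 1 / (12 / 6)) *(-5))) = -156 / 1405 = -0.11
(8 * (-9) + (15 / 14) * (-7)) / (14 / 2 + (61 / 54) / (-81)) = -347733 / 30557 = -11.38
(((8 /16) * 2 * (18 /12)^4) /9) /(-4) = -9 /64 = -0.14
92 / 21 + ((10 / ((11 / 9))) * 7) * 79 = 1046182 / 231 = 4528.93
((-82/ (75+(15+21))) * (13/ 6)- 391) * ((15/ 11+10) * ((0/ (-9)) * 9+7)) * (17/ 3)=-1944698000/ 10989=-176967.69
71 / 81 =0.88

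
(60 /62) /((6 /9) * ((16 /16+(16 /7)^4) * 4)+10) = 108045 /9540653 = 0.01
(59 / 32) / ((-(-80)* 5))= 59 / 12800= 0.00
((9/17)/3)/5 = 3/85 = 0.04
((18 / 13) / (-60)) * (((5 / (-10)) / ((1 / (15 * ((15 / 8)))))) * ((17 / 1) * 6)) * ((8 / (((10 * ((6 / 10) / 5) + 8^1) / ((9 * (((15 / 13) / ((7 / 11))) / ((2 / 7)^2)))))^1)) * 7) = 2504935125 / 62192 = 40277.45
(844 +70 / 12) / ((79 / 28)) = 71386 / 237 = 301.21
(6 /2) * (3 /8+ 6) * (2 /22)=153 /88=1.74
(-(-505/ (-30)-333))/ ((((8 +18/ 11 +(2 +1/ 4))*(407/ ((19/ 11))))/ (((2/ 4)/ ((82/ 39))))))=468559/ 17454602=0.03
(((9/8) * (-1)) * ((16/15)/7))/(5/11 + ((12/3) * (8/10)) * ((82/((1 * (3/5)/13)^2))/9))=-5346/426840575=-0.00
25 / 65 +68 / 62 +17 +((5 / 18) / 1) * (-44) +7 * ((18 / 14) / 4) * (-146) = -2337535 / 7254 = -322.24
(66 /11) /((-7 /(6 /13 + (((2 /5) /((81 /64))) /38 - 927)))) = 185370886 /233415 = 794.17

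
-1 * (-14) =14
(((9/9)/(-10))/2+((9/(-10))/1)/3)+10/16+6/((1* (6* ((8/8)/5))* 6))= 133/120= 1.11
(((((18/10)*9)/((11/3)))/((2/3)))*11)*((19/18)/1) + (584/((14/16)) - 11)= 102673/140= 733.38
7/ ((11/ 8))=56/ 11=5.09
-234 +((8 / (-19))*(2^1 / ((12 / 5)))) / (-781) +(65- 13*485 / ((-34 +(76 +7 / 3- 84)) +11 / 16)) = -603568583 / 83291307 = -7.25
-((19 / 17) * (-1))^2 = -361 / 289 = -1.25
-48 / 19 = -2.53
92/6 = 15.33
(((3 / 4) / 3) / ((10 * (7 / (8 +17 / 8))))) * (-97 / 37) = -7857 / 82880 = -0.09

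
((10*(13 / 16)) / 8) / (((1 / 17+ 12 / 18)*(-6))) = -1105 / 4736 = -0.23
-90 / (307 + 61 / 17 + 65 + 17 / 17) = -255 / 1067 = -0.24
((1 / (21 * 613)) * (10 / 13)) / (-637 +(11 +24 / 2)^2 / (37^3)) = -253265 / 2699793889884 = -0.00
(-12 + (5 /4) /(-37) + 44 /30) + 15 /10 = -20129 /2220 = -9.07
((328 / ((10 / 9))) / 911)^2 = 2178576 / 20748025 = 0.11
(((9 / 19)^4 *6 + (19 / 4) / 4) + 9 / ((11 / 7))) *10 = 827645365 / 11468248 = 72.17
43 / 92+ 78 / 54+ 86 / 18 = 5539 / 828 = 6.69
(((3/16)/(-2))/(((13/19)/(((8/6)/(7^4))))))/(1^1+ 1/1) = -19/499408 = -0.00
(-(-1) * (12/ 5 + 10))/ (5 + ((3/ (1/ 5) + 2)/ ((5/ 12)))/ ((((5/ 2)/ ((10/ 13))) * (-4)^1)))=806/ 121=6.66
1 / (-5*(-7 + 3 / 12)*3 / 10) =8 / 81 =0.10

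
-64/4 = -16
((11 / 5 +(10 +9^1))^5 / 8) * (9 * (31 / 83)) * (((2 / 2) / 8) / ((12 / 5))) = 38892180849 / 415000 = 93716.10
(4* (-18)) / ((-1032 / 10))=30 / 43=0.70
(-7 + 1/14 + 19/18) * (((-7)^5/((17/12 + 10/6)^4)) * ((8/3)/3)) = 49172480/50653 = 970.77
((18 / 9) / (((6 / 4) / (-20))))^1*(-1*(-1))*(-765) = 20400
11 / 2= 5.50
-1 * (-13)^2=-169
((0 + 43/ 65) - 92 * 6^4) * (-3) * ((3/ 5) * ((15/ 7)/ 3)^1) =69750333/ 455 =153297.44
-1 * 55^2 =-3025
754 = 754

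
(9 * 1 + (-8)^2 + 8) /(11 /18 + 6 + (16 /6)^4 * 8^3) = 13122 /4195375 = 0.00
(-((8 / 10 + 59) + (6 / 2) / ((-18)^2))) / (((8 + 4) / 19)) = -613643 / 6480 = -94.70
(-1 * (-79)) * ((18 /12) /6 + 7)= 2291 /4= 572.75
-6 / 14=-3 / 7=-0.43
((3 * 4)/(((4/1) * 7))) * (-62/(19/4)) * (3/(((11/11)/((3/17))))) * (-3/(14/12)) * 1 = 120528/15827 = 7.62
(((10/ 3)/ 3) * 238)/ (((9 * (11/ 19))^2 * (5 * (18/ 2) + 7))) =214795/ 1146717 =0.19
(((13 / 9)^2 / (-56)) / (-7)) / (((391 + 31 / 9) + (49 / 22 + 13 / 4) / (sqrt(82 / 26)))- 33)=5454688954 / 370394306707131- 448019 * sqrt(533) / 82309845934918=0.00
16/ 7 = 2.29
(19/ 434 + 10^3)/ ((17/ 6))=1302057/ 3689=352.96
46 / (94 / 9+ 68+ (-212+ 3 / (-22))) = -9108 / 26471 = -0.34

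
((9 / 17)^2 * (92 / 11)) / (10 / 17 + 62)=1863 / 49742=0.04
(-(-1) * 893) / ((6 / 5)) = 4465 / 6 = 744.17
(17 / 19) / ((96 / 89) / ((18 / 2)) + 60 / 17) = 77163 / 314716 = 0.25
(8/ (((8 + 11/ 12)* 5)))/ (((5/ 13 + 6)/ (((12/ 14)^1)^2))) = 44928/ 2175845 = 0.02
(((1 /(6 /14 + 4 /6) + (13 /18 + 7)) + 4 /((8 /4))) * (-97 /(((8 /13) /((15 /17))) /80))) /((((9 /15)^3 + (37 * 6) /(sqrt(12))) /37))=8714540625 /37844522 - 13434916796875 * sqrt(3) /340600698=-68090.08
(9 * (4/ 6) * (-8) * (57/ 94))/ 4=-342/ 47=-7.28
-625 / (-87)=625 / 87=7.18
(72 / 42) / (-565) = -12 / 3955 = -0.00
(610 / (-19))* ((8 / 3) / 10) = -488 / 57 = -8.56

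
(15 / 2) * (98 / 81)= 245 / 27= 9.07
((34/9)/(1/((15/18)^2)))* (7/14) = 425/324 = 1.31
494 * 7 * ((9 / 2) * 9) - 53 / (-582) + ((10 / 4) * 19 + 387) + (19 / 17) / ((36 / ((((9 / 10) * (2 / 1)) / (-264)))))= 407717096719 / 2902240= 140483.59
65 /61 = 1.07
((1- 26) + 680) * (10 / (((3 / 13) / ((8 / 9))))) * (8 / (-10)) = -544960 / 27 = -20183.70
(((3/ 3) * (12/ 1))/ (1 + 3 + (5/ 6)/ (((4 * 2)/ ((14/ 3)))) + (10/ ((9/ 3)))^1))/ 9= 96/ 563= 0.17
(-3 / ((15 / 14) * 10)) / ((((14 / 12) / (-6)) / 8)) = 288 / 25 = 11.52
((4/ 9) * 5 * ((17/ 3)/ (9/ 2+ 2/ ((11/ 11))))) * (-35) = -23800/ 351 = -67.81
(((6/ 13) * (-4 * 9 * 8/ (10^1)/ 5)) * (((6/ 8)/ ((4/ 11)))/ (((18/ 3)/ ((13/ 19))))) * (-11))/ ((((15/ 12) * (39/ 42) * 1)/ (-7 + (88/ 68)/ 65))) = -1411108776/ 34116875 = -41.36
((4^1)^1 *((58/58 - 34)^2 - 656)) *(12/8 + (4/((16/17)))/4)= 17753/4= 4438.25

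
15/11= 1.36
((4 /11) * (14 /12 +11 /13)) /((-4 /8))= -628 /429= -1.46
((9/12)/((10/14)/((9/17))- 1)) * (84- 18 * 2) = 1134/11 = 103.09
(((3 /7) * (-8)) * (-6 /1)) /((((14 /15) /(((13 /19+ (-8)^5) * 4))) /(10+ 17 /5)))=-36039853152 /931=-38710905.64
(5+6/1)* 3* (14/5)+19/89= 41213/445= 92.61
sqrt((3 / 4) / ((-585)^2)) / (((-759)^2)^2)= sqrt(3) / 388287102716370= 0.00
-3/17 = -0.18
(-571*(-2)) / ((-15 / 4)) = -4568 / 15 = -304.53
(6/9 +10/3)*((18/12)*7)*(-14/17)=-588/17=-34.59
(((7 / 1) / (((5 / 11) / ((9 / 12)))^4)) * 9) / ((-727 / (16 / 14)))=-10673289 / 14540000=-0.73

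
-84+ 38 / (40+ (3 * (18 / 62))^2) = -3253678 / 39169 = -83.07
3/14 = 0.21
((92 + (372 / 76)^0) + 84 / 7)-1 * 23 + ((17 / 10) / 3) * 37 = 102.97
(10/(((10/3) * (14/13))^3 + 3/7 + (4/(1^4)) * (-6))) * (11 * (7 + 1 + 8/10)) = 401945544/9420365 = 42.67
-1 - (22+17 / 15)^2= -120634 / 225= -536.15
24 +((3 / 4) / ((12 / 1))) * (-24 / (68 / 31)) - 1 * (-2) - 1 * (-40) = 8883 / 136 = 65.32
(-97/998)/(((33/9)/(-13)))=0.34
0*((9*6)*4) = 0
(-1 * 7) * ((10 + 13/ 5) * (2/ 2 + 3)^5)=-451584/ 5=-90316.80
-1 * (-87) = 87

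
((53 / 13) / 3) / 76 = 53 / 2964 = 0.02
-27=-27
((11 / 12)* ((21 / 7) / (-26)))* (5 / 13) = -55 / 1352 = -0.04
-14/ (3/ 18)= -84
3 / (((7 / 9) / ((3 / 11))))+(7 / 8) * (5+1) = 6.30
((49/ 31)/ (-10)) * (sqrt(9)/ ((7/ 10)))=-21/ 31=-0.68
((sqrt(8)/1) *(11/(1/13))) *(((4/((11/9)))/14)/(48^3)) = 13 *sqrt(2)/21504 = 0.00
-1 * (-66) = 66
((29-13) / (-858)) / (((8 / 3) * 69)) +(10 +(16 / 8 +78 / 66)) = 11824 / 897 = 13.18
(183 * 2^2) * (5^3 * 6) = 549000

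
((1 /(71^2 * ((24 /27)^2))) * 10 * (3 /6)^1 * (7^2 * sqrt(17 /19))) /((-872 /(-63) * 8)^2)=78764805 * sqrt(323) /298306843181056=0.00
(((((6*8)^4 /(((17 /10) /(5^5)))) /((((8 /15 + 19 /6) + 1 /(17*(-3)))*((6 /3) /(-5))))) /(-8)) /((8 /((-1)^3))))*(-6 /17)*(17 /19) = 1166400000000 /35663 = 32706166.05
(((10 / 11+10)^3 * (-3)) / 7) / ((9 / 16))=-9216000 / 9317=-989.16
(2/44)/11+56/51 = 13603/12342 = 1.10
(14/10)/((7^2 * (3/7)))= 1/15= 0.07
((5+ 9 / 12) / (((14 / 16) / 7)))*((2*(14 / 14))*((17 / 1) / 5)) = 312.80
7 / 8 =0.88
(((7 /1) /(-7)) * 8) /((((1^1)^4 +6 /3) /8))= -64 /3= -21.33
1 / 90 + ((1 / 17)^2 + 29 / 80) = 78461 / 208080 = 0.38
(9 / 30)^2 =0.09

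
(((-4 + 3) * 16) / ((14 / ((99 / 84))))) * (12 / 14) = -1.15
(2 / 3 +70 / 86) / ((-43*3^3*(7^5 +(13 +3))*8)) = -0.00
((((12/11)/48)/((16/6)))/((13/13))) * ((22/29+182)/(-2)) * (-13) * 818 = 21135075/2552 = 8281.77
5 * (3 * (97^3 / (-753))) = -4563365 / 251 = -18180.74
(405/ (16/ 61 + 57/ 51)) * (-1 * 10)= -2934.91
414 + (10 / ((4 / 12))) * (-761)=-22416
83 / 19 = 4.37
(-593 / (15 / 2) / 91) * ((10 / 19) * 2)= -4744 / 5187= -0.91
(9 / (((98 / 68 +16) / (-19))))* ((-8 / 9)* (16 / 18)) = 41344 / 5337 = 7.75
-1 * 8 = -8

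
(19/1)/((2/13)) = 247/2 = 123.50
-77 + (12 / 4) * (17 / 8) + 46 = -197 / 8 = -24.62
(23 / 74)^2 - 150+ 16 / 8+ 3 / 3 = -804443 / 5476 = -146.90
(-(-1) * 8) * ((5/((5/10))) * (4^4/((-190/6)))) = -12288/19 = -646.74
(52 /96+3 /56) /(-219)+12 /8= 6886 /4599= 1.50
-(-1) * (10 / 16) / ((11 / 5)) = 25 / 88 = 0.28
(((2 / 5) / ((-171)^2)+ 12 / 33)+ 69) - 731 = -1064079968 / 1608255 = -661.64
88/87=1.01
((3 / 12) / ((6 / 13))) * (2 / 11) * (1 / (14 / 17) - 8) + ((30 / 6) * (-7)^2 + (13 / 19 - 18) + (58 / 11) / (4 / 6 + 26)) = 9972407 / 43890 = 227.21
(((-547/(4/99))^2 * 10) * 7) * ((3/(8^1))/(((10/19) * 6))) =390028805397/256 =1523550021.08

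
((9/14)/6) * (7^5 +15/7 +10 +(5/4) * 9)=1803.26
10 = 10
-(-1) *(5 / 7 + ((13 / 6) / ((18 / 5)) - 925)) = -698305 / 756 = -923.68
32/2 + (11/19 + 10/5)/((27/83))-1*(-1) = 12788/513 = 24.93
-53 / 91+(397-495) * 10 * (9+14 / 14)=-891853 / 91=-9800.58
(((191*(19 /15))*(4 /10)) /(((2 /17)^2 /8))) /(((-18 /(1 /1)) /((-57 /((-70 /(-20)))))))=79707356 /1575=50607.85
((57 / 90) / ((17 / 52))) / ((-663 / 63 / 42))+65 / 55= -104107 / 15895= -6.55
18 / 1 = 18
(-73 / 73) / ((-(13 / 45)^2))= 2025 / 169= 11.98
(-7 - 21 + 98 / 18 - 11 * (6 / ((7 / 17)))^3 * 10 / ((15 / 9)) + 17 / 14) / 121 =-1260846865 / 747054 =-1687.76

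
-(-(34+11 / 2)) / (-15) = -79 / 30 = -2.63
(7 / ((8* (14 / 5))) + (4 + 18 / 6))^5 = 21924480357 / 1048576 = 20908.81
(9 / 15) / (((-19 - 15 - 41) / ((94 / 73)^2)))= -8836 / 666125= -0.01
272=272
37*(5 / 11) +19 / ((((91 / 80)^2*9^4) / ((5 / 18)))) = 90465526265 / 5378832459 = 16.82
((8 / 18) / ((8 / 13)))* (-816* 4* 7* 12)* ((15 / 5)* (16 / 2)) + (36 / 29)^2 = -3996753648 / 841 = -4752382.46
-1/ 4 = -0.25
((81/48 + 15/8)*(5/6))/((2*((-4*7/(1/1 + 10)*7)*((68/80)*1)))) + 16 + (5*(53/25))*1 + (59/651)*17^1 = 695180743/24790080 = 28.04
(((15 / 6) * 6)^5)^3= 437893890380859375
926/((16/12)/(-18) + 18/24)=100008/73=1369.97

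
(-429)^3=-78953589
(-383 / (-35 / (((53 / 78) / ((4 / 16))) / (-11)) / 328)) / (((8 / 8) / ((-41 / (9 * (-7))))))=-545961904 / 945945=-577.16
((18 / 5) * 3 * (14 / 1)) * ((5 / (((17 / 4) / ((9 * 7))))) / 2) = 5603.29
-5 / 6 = -0.83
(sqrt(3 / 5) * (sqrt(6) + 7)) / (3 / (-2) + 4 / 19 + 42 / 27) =27.51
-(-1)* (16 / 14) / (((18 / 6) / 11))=4.19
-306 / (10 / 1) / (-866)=153 / 4330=0.04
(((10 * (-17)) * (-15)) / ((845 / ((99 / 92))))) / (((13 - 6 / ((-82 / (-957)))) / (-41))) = 42436845 / 18175612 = 2.33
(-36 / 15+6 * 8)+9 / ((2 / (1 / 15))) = 459 / 10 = 45.90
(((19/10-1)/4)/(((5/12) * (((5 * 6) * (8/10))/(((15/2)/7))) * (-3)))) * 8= -9/140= -0.06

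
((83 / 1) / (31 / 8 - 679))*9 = -5976 / 5401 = -1.11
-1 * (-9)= 9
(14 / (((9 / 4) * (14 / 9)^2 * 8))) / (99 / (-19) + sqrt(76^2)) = 171 / 37660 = 0.00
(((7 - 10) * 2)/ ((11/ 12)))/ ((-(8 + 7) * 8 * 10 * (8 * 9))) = 1/ 13200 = 0.00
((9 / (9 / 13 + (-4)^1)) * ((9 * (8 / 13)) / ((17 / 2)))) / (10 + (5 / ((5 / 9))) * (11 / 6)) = -2592 / 38743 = -0.07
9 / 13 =0.69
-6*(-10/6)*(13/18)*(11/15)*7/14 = 143/54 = 2.65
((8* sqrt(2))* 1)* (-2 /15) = -16* sqrt(2) /15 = -1.51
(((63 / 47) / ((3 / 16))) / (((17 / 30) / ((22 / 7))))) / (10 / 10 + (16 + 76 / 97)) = 204864 / 91885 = 2.23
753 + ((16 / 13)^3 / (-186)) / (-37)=5692589429 / 7559877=753.00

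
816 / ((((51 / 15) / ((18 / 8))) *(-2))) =-270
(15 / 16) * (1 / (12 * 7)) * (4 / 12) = 5 / 1344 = 0.00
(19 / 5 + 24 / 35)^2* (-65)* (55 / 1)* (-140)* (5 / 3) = 352480700 / 21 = 16784795.24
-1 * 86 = -86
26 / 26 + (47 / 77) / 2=1.31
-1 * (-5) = 5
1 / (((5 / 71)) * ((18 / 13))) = 923 / 90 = 10.26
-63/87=-21/29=-0.72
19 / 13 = 1.46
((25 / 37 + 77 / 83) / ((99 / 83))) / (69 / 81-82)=-14772 / 891737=-0.02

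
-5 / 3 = -1.67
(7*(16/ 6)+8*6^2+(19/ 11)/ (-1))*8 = 80504/ 33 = 2439.52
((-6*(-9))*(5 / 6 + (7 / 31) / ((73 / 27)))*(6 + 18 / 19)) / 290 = 7394706 / 6234565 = 1.19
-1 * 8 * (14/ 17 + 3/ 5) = -968/ 85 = -11.39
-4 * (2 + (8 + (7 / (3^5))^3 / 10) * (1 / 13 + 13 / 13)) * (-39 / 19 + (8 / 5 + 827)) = -35096.48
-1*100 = -100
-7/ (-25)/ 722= 7/ 18050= 0.00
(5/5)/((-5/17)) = -17/5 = -3.40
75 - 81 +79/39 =-155/39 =-3.97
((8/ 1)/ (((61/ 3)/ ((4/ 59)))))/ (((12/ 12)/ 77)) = 7392/ 3599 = 2.05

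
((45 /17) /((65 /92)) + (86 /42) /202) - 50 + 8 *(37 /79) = -3147330787 /74061078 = -42.50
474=474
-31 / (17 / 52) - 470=-9602 / 17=-564.82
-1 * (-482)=482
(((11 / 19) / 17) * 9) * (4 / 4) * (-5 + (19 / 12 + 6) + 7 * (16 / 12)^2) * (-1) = -5951 / 1292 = -4.61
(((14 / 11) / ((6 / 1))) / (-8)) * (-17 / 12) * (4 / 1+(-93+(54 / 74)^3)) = -267061823 / 80234352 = -3.33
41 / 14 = 2.93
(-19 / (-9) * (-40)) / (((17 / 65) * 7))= -49400 / 1071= -46.13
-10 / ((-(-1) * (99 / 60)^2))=-4000 / 1089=-3.67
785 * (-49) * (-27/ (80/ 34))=3531087/ 8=441385.88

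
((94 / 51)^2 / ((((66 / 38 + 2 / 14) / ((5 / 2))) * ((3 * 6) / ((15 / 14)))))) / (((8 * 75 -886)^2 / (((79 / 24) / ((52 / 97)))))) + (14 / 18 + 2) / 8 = 5531857919773 / 15930824532480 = 0.35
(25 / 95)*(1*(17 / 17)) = 5 / 19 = 0.26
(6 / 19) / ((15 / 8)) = 16 / 95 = 0.17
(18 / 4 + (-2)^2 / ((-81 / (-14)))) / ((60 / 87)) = 24389 / 3240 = 7.53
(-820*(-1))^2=672400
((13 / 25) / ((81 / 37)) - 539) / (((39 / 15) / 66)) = -24001868 / 1755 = -13676.28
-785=-785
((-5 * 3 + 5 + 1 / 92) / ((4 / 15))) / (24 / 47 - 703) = 647895 / 12150256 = 0.05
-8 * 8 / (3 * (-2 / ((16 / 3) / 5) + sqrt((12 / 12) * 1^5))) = 512 / 21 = 24.38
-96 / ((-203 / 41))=3936 / 203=19.39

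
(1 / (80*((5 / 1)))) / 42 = 1 / 16800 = 0.00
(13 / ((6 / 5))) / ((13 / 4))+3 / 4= 49 / 12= 4.08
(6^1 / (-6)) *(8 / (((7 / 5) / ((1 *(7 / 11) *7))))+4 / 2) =-302 / 11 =-27.45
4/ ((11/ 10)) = 40/ 11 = 3.64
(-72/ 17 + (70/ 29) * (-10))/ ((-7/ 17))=13988/ 203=68.91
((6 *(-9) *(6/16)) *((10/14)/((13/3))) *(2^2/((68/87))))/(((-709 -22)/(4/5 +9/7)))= 1543293/31663996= 0.05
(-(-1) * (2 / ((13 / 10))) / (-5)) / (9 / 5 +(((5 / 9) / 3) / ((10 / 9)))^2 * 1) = -720 / 4277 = -0.17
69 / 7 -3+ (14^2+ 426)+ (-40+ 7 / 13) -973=-34908 / 91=-383.60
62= 62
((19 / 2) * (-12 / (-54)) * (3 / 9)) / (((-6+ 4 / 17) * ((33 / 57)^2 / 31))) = -3614693 / 320166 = -11.29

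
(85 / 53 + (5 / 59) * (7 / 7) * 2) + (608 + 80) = 2156921 / 3127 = 689.77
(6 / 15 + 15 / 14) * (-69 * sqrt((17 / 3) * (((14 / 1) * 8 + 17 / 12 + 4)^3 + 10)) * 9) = -120819 * sqrt(164545777) / 560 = -2767518.80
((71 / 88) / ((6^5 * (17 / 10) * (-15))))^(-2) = 304479606030336 / 5041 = 60400635990.94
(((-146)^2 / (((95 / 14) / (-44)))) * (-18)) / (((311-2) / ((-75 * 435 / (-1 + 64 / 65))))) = 33414236856000 / 1957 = 17074214029.64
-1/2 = -0.50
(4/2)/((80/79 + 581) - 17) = 79/22318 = 0.00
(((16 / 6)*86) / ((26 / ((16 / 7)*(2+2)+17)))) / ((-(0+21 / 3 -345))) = 0.68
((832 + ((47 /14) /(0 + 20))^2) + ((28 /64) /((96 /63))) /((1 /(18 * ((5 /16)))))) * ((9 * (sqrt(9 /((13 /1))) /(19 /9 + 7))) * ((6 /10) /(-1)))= -3049325316279 * sqrt(13) /26743808000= -411.10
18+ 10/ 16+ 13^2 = 1501/ 8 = 187.62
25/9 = 2.78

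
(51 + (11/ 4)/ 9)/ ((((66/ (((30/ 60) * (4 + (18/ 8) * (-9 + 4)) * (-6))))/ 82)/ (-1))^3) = -3104648654843/ 3066624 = -1012399.52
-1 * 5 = -5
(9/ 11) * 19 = 171/ 11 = 15.55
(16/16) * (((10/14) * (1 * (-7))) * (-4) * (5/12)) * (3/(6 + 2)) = 25/8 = 3.12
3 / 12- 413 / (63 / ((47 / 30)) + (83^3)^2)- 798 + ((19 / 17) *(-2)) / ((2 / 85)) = -54872691451959687 / 61464790200932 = -892.75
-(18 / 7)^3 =-5832 / 343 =-17.00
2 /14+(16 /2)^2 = 64.14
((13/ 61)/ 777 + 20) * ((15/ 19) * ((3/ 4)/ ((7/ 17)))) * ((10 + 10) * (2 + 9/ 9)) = 3625920225/ 2101267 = 1725.59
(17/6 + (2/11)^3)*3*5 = 113375/2662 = 42.59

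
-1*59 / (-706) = 59 / 706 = 0.08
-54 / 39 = -18 / 13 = -1.38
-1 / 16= -0.06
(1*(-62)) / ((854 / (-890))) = 27590 / 427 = 64.61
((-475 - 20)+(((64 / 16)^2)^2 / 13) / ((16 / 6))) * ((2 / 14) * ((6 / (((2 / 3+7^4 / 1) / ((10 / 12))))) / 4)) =-19017 / 524524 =-0.04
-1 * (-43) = 43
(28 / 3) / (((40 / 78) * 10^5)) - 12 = -5999909 / 500000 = -12.00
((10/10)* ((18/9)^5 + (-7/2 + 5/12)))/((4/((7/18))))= 2429/864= 2.81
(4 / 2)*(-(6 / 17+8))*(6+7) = -3692 / 17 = -217.18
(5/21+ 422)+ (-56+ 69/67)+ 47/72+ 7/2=12542135/33768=371.42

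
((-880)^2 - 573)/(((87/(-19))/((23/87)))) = -338162399/7569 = -44677.29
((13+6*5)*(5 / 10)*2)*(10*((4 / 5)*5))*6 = 10320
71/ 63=1.13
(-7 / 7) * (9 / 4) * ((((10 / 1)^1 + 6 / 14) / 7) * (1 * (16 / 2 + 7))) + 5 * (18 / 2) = -1035 / 196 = -5.28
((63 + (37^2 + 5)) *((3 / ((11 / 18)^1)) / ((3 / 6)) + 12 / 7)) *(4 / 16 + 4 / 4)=1595070 / 77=20715.19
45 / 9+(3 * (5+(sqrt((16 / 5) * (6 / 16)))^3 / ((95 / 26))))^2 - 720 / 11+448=646.09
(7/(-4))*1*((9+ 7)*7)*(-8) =1568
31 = 31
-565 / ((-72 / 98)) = 27685 / 36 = 769.03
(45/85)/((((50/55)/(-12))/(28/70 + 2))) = -16.77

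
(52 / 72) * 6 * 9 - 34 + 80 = 85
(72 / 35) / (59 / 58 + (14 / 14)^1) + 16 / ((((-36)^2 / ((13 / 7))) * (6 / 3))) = 10859 / 10530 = 1.03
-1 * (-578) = 578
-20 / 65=-4 / 13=-0.31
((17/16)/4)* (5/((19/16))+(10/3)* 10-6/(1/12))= -8347/912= -9.15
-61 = -61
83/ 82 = 1.01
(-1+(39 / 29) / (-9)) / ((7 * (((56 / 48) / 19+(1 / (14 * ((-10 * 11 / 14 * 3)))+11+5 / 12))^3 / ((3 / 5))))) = -39438701280000 / 604854975073040419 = -0.00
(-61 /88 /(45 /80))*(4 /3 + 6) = -244 /27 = -9.04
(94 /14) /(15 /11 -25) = -517 /1820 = -0.28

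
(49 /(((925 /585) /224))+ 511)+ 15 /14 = 19304953 /2590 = 7453.65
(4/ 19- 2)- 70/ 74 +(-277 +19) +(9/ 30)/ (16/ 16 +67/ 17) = -51311209/ 196840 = -260.67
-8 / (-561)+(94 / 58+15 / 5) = 75406 / 16269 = 4.63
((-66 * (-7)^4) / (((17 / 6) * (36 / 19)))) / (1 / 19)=-9534371 / 17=-560845.35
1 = 1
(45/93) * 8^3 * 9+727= 91657/31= 2956.68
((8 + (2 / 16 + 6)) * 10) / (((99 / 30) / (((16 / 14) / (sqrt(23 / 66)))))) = 11300 * sqrt(1518) / 5313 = 82.87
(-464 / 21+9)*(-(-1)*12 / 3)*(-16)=17600 / 21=838.10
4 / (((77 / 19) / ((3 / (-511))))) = -228 / 39347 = -0.01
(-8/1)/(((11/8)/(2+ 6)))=-512/11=-46.55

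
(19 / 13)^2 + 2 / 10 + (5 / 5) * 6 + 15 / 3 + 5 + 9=23099 / 845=27.34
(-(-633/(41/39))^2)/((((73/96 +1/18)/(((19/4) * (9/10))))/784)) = -2941381170576576/1975175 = -1489174969.60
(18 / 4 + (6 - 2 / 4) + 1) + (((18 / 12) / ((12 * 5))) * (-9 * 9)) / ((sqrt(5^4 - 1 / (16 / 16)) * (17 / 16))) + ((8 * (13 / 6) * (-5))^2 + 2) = 67717 / 9 - 27 * sqrt(39) / 2210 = 7524.03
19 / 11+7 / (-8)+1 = 163 / 88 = 1.85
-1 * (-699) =699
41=41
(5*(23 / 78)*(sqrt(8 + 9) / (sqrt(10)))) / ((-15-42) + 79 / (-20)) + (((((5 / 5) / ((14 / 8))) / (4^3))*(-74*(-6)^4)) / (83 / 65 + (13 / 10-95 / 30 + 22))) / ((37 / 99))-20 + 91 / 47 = -34360059 / 274715-5*sqrt(170) / 2067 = -125.11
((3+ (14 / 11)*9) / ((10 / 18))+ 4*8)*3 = 9573 / 55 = 174.05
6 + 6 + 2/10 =61/5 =12.20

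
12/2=6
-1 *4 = -4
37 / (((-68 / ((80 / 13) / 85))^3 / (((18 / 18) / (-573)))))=2368 / 30386327000289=0.00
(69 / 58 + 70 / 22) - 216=-135019 / 638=-211.63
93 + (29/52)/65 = 314369/3380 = 93.01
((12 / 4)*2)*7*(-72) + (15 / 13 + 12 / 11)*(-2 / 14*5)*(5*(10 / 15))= -3032374 / 1001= -3029.34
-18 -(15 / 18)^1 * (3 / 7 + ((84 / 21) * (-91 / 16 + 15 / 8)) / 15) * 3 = -2777 / 168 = -16.53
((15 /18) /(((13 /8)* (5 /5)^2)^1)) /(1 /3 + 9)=5 /91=0.05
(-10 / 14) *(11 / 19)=-55 / 133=-0.41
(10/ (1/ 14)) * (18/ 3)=840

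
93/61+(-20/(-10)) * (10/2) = 11.52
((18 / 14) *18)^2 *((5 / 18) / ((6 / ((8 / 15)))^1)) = 648 / 49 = 13.22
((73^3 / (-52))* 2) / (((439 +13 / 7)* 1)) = -2723119 / 80236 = -33.94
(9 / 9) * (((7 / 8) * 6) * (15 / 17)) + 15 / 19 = 7005 / 1292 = 5.42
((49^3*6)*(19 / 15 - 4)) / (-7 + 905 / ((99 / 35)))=-68219613 / 11065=-6165.35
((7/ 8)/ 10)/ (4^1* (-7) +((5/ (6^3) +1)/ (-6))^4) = -1234235584512/ 394943459827435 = -0.00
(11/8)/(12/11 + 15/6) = 121/316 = 0.38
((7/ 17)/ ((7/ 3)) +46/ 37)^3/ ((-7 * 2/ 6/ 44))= -94000098324/ 1742007323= -53.96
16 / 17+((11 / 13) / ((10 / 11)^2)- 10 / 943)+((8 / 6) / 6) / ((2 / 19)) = 4.07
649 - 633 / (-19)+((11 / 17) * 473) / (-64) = 14005975 / 20672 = 677.53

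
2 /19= 0.11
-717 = -717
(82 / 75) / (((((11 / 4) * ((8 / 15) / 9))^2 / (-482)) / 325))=-780351975 / 121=-6449189.88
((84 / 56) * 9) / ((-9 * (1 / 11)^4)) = -43923 / 2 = -21961.50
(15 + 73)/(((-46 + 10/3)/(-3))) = 99/16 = 6.19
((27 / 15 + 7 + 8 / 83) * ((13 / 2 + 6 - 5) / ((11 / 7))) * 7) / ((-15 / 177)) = -16010358 / 4565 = -3507.20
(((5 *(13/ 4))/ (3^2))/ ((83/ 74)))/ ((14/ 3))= 2405/ 6972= 0.34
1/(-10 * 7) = -1/70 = -0.01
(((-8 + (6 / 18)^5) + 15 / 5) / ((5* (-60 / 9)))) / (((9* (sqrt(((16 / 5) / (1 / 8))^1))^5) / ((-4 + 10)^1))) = 607* sqrt(10) / 63700992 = 0.00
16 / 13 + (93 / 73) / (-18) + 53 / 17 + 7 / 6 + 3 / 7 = 663230 / 112931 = 5.87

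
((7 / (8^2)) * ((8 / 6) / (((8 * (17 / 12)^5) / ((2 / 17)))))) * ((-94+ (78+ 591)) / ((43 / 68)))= 20865600 / 61053851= 0.34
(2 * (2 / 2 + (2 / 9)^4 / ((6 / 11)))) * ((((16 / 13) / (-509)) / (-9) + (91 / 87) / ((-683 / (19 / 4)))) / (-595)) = 38442652153 / 1625218203846510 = 0.00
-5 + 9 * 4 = 31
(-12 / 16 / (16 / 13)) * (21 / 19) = -819 / 1216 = -0.67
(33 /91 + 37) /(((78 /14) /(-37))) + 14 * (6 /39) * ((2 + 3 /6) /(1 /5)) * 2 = -98500 /507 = -194.28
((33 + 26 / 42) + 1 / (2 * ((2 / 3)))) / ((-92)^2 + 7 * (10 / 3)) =2887 / 712936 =0.00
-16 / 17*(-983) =15728 / 17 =925.18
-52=-52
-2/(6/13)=-13/3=-4.33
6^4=1296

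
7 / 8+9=79 / 8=9.88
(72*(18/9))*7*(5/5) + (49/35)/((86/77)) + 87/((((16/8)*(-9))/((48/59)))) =1005.32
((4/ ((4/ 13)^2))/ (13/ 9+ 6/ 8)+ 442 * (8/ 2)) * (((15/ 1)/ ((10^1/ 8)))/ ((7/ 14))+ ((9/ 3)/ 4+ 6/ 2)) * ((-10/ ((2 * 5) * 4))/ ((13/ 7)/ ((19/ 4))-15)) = 2084432259/ 2455952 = 848.73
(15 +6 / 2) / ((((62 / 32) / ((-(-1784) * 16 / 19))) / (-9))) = -125612.98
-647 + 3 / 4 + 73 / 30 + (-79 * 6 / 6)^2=335831 / 60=5597.18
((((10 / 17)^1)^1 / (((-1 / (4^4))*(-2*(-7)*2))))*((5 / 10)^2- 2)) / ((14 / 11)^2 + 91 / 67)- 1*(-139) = 58347029 / 410431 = 142.16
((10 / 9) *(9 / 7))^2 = 100 / 49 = 2.04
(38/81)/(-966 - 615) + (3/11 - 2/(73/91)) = -228363277/102832983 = -2.22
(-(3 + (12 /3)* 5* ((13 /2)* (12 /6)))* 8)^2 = 4426816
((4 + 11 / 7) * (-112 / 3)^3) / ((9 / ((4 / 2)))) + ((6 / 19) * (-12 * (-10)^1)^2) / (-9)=-99925376 / 1539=-64928.77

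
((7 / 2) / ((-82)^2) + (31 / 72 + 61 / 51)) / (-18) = -0.09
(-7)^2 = 49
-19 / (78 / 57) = -361 / 26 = -13.88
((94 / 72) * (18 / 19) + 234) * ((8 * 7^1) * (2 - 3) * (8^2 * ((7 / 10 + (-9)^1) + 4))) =3625282.02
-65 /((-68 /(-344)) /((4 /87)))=-22360 /1479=-15.12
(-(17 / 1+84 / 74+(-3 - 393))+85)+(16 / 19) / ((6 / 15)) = 326874 / 703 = 464.97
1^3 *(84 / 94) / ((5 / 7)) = 294 / 235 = 1.25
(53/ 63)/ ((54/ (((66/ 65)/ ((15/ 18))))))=1166/ 61425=0.02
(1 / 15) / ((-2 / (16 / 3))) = -8 / 45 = -0.18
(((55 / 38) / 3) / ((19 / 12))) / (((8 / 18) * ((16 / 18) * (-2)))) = -4455 / 11552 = -0.39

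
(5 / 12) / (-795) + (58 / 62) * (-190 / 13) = -10513483 / 768924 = -13.67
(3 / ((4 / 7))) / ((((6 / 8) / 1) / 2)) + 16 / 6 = 50 / 3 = 16.67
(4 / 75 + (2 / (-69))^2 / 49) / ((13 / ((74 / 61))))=0.00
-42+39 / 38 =-1557 / 38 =-40.97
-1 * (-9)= 9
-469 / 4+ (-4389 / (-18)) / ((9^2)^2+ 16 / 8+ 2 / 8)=-36926267 / 315036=-117.21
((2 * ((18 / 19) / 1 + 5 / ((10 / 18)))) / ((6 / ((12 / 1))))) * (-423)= -319788 / 19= -16830.95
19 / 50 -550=-27481 / 50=-549.62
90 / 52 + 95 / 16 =1595 / 208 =7.67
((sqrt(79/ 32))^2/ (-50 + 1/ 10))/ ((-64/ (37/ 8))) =14615/ 4087808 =0.00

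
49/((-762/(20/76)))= -245/14478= -0.02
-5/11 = -0.45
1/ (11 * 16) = 1/ 176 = 0.01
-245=-245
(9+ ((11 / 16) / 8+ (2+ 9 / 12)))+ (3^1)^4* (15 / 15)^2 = 11883 / 128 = 92.84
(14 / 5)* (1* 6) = 84 / 5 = 16.80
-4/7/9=-4/63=-0.06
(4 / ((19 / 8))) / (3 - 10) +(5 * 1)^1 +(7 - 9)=367 / 133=2.76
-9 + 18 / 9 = -7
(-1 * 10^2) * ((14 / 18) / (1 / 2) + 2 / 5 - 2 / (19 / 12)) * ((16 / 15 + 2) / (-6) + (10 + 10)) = -2076736 / 1539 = -1349.41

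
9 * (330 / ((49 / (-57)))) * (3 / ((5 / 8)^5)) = -3328376832 / 30625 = -108681.69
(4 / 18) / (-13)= -2 / 117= -0.02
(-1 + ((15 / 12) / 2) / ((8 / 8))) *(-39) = 117 / 8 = 14.62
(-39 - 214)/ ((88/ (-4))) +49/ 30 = 197/ 15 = 13.13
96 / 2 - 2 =46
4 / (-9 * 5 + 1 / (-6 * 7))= -168 / 1891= -0.09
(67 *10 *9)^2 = 36360900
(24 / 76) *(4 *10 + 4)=264 / 19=13.89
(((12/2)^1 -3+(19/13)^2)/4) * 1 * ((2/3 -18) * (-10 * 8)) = 69440/39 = 1780.51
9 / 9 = 1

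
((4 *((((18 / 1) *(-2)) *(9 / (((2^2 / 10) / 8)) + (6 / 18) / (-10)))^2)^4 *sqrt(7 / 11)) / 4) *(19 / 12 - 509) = -1256533274121091589952236000000000.00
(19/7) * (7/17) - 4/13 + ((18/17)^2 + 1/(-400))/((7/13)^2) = 7015083/1502800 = 4.67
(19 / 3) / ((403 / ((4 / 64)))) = 0.00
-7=-7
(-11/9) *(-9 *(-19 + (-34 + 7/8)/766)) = -209.48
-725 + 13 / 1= -712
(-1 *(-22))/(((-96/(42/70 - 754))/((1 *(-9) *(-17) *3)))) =6339861/80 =79248.26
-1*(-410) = 410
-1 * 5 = -5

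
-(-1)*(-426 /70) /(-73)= 213 /2555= 0.08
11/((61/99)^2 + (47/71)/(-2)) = 15309162/67735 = 226.02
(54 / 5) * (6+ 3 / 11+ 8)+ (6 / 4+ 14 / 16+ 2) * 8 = 10403 / 55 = 189.15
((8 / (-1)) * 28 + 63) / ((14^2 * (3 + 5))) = -23 / 224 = -0.10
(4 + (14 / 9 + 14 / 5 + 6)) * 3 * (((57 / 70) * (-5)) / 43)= -6137 / 1505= -4.08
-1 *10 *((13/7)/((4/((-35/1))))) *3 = 975/2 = 487.50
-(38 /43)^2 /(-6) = 0.13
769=769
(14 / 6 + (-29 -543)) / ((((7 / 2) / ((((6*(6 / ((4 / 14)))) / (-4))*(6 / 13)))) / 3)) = 92286 / 13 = 7098.92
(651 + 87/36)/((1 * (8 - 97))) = -7841/1068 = -7.34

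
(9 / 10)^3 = 729 / 1000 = 0.73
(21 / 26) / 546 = 1 / 676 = 0.00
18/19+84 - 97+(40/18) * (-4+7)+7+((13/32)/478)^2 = 1.61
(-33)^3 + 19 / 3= -107792 / 3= -35930.67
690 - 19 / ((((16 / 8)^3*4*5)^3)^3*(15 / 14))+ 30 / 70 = 2490909232988159999999069 / 3607772528640000000000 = 690.43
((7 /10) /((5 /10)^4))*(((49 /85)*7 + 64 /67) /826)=113684 /1680025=0.07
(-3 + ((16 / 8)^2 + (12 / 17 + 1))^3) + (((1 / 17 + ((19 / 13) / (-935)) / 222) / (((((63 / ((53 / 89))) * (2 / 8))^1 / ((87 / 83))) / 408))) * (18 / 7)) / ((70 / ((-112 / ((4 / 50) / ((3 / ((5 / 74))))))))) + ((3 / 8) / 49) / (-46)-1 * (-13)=-1975.90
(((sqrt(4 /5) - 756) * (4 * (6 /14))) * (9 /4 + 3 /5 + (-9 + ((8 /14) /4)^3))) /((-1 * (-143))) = 13662756 /245245 - 253014 * sqrt(5) /8583575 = 55.64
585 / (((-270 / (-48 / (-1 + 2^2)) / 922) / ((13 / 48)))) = 77909 / 9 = 8656.56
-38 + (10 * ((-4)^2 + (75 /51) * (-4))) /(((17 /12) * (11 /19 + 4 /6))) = 396758 /20519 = 19.34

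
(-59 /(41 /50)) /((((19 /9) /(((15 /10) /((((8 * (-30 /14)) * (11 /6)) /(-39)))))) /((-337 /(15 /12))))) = 146557593 /8569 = 17103.23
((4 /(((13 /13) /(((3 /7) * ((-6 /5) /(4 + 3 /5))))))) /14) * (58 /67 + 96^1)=-233640 /75509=-3.09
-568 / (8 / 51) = -3621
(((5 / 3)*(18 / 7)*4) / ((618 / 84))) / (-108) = -20 / 927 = -0.02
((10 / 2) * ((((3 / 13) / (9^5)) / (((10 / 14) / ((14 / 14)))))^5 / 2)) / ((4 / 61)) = 1025227 / 5484578138766893482351276995000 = 0.00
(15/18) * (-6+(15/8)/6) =-455/96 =-4.74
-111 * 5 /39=-14.23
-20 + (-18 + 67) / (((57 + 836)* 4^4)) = -4572111 / 228608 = -20.00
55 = 55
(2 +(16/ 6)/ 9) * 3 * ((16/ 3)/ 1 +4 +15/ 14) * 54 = 27094/ 7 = 3870.57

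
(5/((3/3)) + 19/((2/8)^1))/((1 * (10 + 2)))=27/4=6.75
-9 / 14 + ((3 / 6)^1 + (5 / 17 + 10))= 1208 / 119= 10.15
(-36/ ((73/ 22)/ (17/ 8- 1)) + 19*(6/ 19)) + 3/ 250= -113031/ 18250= -6.19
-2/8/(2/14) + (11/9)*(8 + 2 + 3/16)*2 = 1667/72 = 23.15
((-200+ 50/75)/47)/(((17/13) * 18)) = -3887/21573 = -0.18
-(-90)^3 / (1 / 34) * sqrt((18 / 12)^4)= 55768500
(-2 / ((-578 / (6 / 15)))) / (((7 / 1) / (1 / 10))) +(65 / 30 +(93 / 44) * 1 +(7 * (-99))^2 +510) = 3209527583107 / 6675900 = 480763.28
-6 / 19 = -0.32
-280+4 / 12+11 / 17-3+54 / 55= -788311 / 2805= -281.04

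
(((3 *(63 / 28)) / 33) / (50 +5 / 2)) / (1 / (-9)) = -27 / 770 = -0.04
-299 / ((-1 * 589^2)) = 299 / 346921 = 0.00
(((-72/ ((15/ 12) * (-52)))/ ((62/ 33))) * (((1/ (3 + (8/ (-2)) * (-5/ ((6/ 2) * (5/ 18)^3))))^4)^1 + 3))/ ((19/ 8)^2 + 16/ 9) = 96288643697155666944/ 403852554102584588495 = 0.24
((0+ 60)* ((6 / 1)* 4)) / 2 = 720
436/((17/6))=2616/17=153.88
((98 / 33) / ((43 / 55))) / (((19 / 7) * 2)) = 1715 / 2451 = 0.70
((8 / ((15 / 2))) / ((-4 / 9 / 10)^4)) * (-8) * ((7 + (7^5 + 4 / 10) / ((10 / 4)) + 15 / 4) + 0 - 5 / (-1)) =-14737558770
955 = 955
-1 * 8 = -8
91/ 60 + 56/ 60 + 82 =1689/ 20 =84.45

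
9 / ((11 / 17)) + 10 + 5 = 318 / 11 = 28.91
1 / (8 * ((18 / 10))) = 5 / 72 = 0.07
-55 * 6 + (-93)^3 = -804687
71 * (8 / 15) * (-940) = -106784 / 3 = -35594.67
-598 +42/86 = -25693/43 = -597.51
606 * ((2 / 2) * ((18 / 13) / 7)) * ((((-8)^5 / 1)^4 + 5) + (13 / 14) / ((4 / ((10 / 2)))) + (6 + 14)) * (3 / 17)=40630372802658650629377 / 1666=24387978873144448156.89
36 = 36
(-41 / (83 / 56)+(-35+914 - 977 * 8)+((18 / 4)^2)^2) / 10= -8704509 / 13280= -655.46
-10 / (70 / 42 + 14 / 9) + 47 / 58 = -133 / 58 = -2.29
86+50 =136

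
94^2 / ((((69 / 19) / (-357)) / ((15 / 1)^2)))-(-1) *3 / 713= -139347917097 / 713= -195438873.91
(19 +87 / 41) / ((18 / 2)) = 866 / 369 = 2.35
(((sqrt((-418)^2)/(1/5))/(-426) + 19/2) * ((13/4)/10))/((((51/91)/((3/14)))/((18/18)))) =330733/579360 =0.57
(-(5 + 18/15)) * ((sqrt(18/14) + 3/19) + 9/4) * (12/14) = -17019/1330 - 558 * sqrt(7)/245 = -18.82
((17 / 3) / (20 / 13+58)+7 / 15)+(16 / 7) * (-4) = -697379 / 81270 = -8.58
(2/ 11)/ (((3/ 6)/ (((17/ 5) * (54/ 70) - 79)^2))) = 714599824/ 336875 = 2121.26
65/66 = 0.98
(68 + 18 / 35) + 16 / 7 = 354 / 5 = 70.80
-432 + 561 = 129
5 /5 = 1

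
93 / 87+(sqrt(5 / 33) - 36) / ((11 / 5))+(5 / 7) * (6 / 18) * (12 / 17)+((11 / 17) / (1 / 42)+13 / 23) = 5 * sqrt(165) / 363+11014268 / 873103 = 12.79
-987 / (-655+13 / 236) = 33276 / 22081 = 1.51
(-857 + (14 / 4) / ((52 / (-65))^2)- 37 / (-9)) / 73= -244057 / 21024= -11.61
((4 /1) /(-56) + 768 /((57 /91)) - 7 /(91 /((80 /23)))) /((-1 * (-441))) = 97490095 /35074494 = 2.78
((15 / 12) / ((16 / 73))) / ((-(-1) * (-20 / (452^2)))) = -932137 / 16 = -58258.56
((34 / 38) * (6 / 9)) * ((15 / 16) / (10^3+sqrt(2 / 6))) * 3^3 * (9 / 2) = 7745625 / 113999962 - 20655 * sqrt(3) / 911999696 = 0.07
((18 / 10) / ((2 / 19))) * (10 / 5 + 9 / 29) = 11457 / 290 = 39.51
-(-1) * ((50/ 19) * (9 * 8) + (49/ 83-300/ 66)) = 3218191/ 17347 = 185.52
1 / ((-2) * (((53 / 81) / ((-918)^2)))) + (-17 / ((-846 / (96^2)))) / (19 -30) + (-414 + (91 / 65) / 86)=-7592587982193 / 11782430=-644399.16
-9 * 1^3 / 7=-9 / 7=-1.29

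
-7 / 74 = -0.09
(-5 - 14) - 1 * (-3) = -16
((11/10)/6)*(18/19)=33/190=0.17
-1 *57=-57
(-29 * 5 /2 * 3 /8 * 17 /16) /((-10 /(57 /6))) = 28101 /1024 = 27.44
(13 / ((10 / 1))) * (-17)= -22.10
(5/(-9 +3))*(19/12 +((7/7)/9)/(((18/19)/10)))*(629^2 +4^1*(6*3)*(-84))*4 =-1739532745/486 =-3579285.48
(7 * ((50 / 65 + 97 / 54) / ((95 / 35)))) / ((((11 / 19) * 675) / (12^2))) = 705992 / 289575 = 2.44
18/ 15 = 6/ 5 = 1.20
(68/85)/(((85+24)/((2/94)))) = 4/25615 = 0.00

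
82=82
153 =153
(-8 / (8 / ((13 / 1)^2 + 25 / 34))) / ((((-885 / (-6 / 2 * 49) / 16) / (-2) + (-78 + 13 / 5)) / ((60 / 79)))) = 452446400 / 265292191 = 1.71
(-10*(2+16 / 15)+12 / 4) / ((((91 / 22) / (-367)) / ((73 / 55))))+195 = 4713481 / 1365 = 3453.10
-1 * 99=-99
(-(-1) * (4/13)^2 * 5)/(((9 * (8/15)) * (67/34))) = 1700/33969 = 0.05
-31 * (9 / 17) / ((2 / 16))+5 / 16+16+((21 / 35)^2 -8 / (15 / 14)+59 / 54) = -22214809 / 183600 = -121.00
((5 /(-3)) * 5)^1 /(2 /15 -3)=125 /43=2.91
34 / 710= 0.05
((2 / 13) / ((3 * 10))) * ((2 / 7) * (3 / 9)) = 2 / 4095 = 0.00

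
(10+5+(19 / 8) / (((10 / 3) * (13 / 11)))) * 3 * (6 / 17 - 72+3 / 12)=-47269251 / 14144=-3342.00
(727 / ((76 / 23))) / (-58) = -3.79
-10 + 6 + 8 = 4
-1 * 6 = -6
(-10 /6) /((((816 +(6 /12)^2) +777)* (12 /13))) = -65 /57357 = -0.00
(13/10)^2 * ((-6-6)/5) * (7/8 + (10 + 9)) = -80613/1000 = -80.61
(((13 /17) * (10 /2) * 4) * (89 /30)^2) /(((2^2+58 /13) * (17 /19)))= 25434331 /1430550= 17.78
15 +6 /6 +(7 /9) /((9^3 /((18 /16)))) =93319 /5832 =16.00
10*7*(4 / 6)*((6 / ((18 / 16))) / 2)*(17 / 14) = 1360 / 9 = 151.11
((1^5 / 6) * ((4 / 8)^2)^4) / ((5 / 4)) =1 / 1920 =0.00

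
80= 80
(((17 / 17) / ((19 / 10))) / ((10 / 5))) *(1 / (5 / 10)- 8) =-30 / 19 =-1.58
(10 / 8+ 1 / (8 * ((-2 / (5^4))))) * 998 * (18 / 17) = -2717055 / 68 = -39956.69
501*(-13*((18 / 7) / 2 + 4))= -240981 / 7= -34425.86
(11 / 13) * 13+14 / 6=40 / 3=13.33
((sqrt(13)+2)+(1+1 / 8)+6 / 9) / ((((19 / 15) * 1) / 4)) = 60 * sqrt(13) / 19+455 / 38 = 23.36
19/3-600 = -1781/3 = -593.67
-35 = -35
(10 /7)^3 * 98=2000 /7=285.71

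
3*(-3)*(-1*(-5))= -45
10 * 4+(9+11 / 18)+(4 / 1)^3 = 2045 / 18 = 113.61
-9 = -9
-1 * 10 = -10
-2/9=-0.22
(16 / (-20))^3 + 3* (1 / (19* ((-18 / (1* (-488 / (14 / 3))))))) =6738 / 16625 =0.41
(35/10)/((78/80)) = 140/39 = 3.59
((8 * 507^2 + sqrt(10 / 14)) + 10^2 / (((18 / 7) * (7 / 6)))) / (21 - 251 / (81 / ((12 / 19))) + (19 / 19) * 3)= 513 * sqrt(35) / 79156 + 263736549 / 2827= 93292.06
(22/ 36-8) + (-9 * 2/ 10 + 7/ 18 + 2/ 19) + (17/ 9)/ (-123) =-915997/ 105165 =-8.71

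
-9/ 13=-0.69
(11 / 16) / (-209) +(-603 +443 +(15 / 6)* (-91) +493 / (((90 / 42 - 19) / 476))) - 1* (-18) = -256314163 / 17936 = -14290.49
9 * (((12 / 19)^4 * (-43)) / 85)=-0.72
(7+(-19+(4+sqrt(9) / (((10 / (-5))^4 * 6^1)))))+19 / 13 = -2707 / 416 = -6.51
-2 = -2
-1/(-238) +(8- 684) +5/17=-160817/238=-675.70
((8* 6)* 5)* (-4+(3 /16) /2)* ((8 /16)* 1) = -1875 /4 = -468.75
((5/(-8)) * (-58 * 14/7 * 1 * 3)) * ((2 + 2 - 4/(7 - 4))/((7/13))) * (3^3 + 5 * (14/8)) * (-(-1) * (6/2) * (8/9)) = 2156440/21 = 102687.62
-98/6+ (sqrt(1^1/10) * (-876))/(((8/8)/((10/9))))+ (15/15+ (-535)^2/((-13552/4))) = -292 * sqrt(10)/3 - 1014523/10164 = -407.61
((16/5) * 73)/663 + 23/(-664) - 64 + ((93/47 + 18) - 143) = -186.70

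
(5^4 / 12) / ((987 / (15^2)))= 11.87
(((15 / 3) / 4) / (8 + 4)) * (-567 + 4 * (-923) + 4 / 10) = -21293 / 48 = -443.60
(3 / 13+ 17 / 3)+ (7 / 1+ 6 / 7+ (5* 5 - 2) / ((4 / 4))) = 10034 / 273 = 36.75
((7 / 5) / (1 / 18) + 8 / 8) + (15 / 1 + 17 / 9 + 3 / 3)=44.09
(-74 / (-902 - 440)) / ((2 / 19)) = 703 / 1342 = 0.52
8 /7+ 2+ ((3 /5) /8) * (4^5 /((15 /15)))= 2798 /35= 79.94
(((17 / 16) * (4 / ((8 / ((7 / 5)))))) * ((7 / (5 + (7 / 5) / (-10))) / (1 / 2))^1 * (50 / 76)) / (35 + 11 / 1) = 104125 / 3398112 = 0.03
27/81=0.33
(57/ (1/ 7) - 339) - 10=50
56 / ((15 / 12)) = 224 / 5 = 44.80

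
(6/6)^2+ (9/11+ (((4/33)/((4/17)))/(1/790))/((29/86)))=1156720/957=1208.69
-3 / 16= -0.19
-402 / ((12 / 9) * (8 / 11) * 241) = -6633 / 3856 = -1.72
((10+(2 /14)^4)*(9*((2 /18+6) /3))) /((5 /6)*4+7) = 1320605 /74431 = 17.74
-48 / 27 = -16 / 9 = -1.78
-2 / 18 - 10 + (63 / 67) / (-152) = -10.12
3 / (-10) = -3 / 10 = -0.30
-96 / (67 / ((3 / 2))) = -2.15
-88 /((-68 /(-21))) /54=-77 /153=-0.50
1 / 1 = 1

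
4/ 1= 4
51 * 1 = 51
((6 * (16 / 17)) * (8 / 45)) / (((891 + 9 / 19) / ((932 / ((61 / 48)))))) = 36265984 / 43911765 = 0.83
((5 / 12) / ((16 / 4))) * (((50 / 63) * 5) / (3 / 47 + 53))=29375 / 3770928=0.01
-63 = -63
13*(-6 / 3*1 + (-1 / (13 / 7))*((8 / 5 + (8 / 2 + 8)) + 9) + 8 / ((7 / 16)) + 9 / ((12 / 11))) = 22507 / 140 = 160.76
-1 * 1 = -1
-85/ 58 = -1.47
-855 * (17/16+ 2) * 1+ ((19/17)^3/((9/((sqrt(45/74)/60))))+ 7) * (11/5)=-208243/80+ 75449 * sqrt(370)/327205800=-2603.03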